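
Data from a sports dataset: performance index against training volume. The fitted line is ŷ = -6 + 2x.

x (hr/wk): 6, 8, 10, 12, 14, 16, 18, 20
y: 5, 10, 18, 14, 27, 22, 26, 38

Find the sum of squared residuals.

x=6: ŷ = -6 + 2·6 = 6; r = 5 − 6 = -1
x=8: ŷ = -6 + 2·8 = 10; r = 10 − 10 = 0
x=10: ŷ = -6 + 2·10 = 14; r = 18 − 14 = 4
x=12: ŷ = -6 + 2·12 = 18; r = 14 − 18 = -4
x=14: ŷ = -6 + 2·14 = 22; r = 27 − 22 = 5
x=16: ŷ = -6 + 2·16 = 26; r = 22 − 26 = -4
x=18: ŷ = -6 + 2·18 = 30; r = 26 − 30 = -4
x=20: ŷ = -6 + 2·20 = 34; r = 38 − 34 = 4
SSE = 1 + 0 + 16 + 16 + 25 + 16 + 16 + 16 = 106

SSE = 106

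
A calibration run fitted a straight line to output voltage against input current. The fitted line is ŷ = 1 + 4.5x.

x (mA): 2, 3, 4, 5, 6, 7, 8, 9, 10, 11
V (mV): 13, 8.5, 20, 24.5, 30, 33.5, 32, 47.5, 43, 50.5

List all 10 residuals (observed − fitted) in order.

x=2: ŷ = 1 + 4.5·2 = 10; r = 13 − 10 = 3
x=3: ŷ = 1 + 4.5·3 = 14.5; r = 8.5 − 14.5 = -6
x=4: ŷ = 1 + 4.5·4 = 19; r = 20 − 19 = 1
x=5: ŷ = 1 + 4.5·5 = 23.5; r = 24.5 − 23.5 = 1
x=6: ŷ = 1 + 4.5·6 = 28; r = 30 − 28 = 2
x=7: ŷ = 1 + 4.5·7 = 32.5; r = 33.5 − 32.5 = 1
x=8: ŷ = 1 + 4.5·8 = 37; r = 32 − 37 = -5
x=9: ŷ = 1 + 4.5·9 = 41.5; r = 47.5 − 41.5 = 6
x=10: ŷ = 1 + 4.5·10 = 46; r = 43 − 46 = -3
x=11: ŷ = 1 + 4.5·11 = 50.5; r = 50.5 − 50.5 = 0

3, -6, 1, 1, 2, 1, -5, 6, -3, 0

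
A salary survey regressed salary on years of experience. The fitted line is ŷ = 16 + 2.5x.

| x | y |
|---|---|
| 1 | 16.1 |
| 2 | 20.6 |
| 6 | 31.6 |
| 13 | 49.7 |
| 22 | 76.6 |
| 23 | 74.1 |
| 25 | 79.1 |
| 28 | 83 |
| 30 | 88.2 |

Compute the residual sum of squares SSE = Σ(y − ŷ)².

x=1: ŷ = 16 + 2.5·1 = 18.5; e = 16.1 − 18.5 = -2.4
x=2: ŷ = 16 + 2.5·2 = 21; e = 20.6 − 21 = -0.4
x=6: ŷ = 16 + 2.5·6 = 31; e = 31.6 − 31 = 0.6
x=13: ŷ = 16 + 2.5·13 = 48.5; e = 49.7 − 48.5 = 1.2
x=22: ŷ = 16 + 2.5·22 = 71; e = 76.6 − 71 = 5.6
x=23: ŷ = 16 + 2.5·23 = 73.5; e = 74.1 − 73.5 = 0.6
x=25: ŷ = 16 + 2.5·25 = 78.5; e = 79.1 − 78.5 = 0.6
x=28: ŷ = 16 + 2.5·28 = 86; e = 83 − 86 = -3
x=30: ŷ = 16 + 2.5·30 = 91; e = 88.2 − 91 = -2.8
SSE = 5.76 + 0.16 + 0.36 + 1.44 + 31.36 + 0.36 + 0.36 + 9 + 7.84 = 56.64

SSE = 56.64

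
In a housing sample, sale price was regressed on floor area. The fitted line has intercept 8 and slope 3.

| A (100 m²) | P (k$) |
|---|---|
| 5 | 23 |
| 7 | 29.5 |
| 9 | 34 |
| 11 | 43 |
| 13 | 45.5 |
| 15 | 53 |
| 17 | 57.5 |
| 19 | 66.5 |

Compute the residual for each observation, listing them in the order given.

0, 0.5, -1, 2, -1.5, 0, -1.5, 1.5

A=5: P̂ = 8 + 3·5 = 23; r = 23 − 23 = 0
A=7: P̂ = 8 + 3·7 = 29; r = 29.5 − 29 = 0.5
A=9: P̂ = 8 + 3·9 = 35; r = 34 − 35 = -1
A=11: P̂ = 8 + 3·11 = 41; r = 43 − 41 = 2
A=13: P̂ = 8 + 3·13 = 47; r = 45.5 − 47 = -1.5
A=15: P̂ = 8 + 3·15 = 53; r = 53 − 53 = 0
A=17: P̂ = 8 + 3·17 = 59; r = 57.5 − 59 = -1.5
A=19: P̂ = 8 + 3·19 = 65; r = 66.5 − 65 = 1.5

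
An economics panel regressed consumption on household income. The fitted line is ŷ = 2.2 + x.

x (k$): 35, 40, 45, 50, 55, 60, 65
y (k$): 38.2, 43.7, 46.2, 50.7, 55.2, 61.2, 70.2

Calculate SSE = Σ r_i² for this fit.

x=35: ŷ = 2.2 + 35 = 37.2; r = 38.2 − 37.2 = 1
x=40: ŷ = 2.2 + 40 = 42.2; r = 43.7 − 42.2 = 1.5
x=45: ŷ = 2.2 + 45 = 47.2; r = 46.2 − 47.2 = -1
x=50: ŷ = 2.2 + 50 = 52.2; r = 50.7 − 52.2 = -1.5
x=55: ŷ = 2.2 + 55 = 57.2; r = 55.2 − 57.2 = -2
x=60: ŷ = 2.2 + 60 = 62.2; r = 61.2 − 62.2 = -1
x=65: ŷ = 2.2 + 65 = 67.2; r = 70.2 − 67.2 = 3
SSE = 1 + 2.25 + 1 + 2.25 + 4 + 1 + 9 = 20.5

SSE = 20.5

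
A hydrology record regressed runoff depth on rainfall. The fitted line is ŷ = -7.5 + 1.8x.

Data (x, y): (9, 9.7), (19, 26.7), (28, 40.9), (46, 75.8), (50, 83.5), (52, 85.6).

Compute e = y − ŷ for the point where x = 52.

e = -0.5

ŷ = -7.5 + 1.8·52 = 86.1
e = 85.6 − 86.1 = -0.5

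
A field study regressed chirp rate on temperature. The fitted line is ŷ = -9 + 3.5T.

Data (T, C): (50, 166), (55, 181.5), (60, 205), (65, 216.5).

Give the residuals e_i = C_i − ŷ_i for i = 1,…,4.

0, -2, 4, -2

T=50: ŷ = -9 + 3.5·50 = 166; e = 166 − 166 = 0
T=55: ŷ = -9 + 3.5·55 = 183.5; e = 181.5 − 183.5 = -2
T=60: ŷ = -9 + 3.5·60 = 201; e = 205 − 201 = 4
T=65: ŷ = -9 + 3.5·65 = 218.5; e = 216.5 − 218.5 = -2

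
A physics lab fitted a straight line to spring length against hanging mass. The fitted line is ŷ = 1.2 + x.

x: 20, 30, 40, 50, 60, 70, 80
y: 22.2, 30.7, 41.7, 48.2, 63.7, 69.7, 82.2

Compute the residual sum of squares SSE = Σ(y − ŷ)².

x=20: ŷ = 1.2 + 20 = 21.2; r = 22.2 − 21.2 = 1
x=30: ŷ = 1.2 + 30 = 31.2; r = 30.7 − 31.2 = -0.5
x=40: ŷ = 1.2 + 40 = 41.2; r = 41.7 − 41.2 = 0.5
x=50: ŷ = 1.2 + 50 = 51.2; r = 48.2 − 51.2 = -3
x=60: ŷ = 1.2 + 60 = 61.2; r = 63.7 − 61.2 = 2.5
x=70: ŷ = 1.2 + 70 = 71.2; r = 69.7 − 71.2 = -1.5
x=80: ŷ = 1.2 + 80 = 81.2; r = 82.2 − 81.2 = 1
SSE = 1 + 0.25 + 0.25 + 9 + 6.25 + 2.25 + 1 = 20

SSE = 20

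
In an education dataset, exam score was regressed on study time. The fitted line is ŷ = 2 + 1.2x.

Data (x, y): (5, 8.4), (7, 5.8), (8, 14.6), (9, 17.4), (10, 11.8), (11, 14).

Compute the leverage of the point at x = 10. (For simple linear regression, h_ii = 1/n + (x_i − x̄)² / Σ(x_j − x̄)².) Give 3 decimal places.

h = 0.286

x̄ = (5 + 7 + 8 + 9 + 10 + 11)/6 = 8.33333
Σ(x − x̄)² = 11.1111 + 1.77778 + 0.111111 + 0.444444 + 2.77778 + 7.11111 = 23.3333
h = 1/6 + (1.66667)²/23.3333 = 0.166667 + 0.119048 = 0.286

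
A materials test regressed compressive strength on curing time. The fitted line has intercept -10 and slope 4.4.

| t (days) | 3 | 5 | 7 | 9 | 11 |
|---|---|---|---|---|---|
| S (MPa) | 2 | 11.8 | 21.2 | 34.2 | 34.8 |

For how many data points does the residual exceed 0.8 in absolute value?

3

t=3: Ŝ = -10 + 4.4·3 = 3.2; e = 2 − 3.2 = -1.2
t=5: Ŝ = -10 + 4.4·5 = 12; e = 11.8 − 12 = -0.2
t=7: Ŝ = -10 + 4.4·7 = 20.8; e = 21.2 − 20.8 = 0.4
t=9: Ŝ = -10 + 4.4·9 = 29.6; e = 34.2 − 29.6 = 4.6
t=11: Ŝ = -10 + 4.4·11 = 38.4; e = 34.8 − 38.4 = -3.6
|e| > 0.8: t=3 (|e|=1.2), t=9 (|e|=4.6), t=11 (|e|=3.6) → 3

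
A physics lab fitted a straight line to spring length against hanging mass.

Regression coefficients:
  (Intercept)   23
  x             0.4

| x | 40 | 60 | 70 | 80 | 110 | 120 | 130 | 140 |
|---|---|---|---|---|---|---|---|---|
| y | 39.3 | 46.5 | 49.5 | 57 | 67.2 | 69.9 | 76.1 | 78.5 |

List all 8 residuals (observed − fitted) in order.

x=40: ŷ = 23 + 0.4·40 = 39; r = 39.3 − 39 = 0.3
x=60: ŷ = 23 + 0.4·60 = 47; r = 46.5 − 47 = -0.5
x=70: ŷ = 23 + 0.4·70 = 51; r = 49.5 − 51 = -1.5
x=80: ŷ = 23 + 0.4·80 = 55; r = 57 − 55 = 2
x=110: ŷ = 23 + 0.4·110 = 67; r = 67.2 − 67 = 0.2
x=120: ŷ = 23 + 0.4·120 = 71; r = 69.9 − 71 = -1.1
x=130: ŷ = 23 + 0.4·130 = 75; r = 76.1 − 75 = 1.1
x=140: ŷ = 23 + 0.4·140 = 79; r = 78.5 − 79 = -0.5

0.3, -0.5, -1.5, 2, 0.2, -1.1, 1.1, -0.5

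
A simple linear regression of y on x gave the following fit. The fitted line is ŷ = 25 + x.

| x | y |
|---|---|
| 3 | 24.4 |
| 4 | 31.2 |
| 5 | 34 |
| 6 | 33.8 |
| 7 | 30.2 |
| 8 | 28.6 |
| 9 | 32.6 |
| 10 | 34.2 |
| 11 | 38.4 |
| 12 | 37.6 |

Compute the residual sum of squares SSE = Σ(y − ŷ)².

SSE = 72.96

x=3: ŷ = 25 + 3 = 28; r = 24.4 − 28 = -3.6
x=4: ŷ = 25 + 4 = 29; r = 31.2 − 29 = 2.2
x=5: ŷ = 25 + 5 = 30; r = 34 − 30 = 4
x=6: ŷ = 25 + 6 = 31; r = 33.8 − 31 = 2.8
x=7: ŷ = 25 + 7 = 32; r = 30.2 − 32 = -1.8
x=8: ŷ = 25 + 8 = 33; r = 28.6 − 33 = -4.4
x=9: ŷ = 25 + 9 = 34; r = 32.6 − 34 = -1.4
x=10: ŷ = 25 + 10 = 35; r = 34.2 − 35 = -0.8
x=11: ŷ = 25 + 11 = 36; r = 38.4 − 36 = 2.4
x=12: ŷ = 25 + 12 = 37; r = 37.6 − 37 = 0.6
SSE = 12.96 + 4.84 + 16 + 7.84 + 3.24 + 19.36 + 1.96 + 0.64 + 5.76 + 0.36 = 72.96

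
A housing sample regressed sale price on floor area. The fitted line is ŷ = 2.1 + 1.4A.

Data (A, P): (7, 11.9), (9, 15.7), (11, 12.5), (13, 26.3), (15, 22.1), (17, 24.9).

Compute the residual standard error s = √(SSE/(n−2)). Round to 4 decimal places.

s = 4.0000

A=7: ŷ = 2.1 + 1.4·7 = 11.9; e = 11.9 − 11.9 = 0
A=9: ŷ = 2.1 + 1.4·9 = 14.7; e = 15.7 − 14.7 = 1
A=11: ŷ = 2.1 + 1.4·11 = 17.5; e = 12.5 − 17.5 = -5
A=13: ŷ = 2.1 + 1.4·13 = 20.3; e = 26.3 − 20.3 = 6
A=15: ŷ = 2.1 + 1.4·15 = 23.1; e = 22.1 − 23.1 = -1
A=17: ŷ = 2.1 + 1.4·17 = 25.9; e = 24.9 − 25.9 = -1
SSE = 0 + 1 + 25 + 36 + 1 + 1 = 64
s = √(64/4) = √16 ≈ 4.0000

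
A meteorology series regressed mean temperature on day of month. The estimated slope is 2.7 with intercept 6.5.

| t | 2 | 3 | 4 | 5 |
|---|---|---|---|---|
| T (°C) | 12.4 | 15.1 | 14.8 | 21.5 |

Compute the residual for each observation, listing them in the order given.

t=2: ŷ = 6.5 + 2.7·2 = 11.9; e = 12.4 − 11.9 = 0.5
t=3: ŷ = 6.5 + 2.7·3 = 14.6; e = 15.1 − 14.6 = 0.5
t=4: ŷ = 6.5 + 2.7·4 = 17.3; e = 14.8 − 17.3 = -2.5
t=5: ŷ = 6.5 + 2.7·5 = 20; e = 21.5 − 20 = 1.5

0.5, 0.5, -2.5, 1.5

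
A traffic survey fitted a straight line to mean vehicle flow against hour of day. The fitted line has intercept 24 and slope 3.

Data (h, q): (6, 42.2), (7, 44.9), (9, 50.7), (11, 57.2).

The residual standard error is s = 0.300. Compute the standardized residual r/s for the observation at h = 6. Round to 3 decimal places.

0.667

q̂ = 24 + 3·6 = 42
r = 42.2 − 42 = 0.2
r/s = 0.2 / 0.300 = 0.667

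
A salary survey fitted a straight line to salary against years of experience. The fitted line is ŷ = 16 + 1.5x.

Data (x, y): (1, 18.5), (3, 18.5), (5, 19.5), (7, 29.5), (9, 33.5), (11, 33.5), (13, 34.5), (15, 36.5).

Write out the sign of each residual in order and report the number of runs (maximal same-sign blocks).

x=1: ŷ = 16 + 1.5·1 = 17.5; r = 18.5 − 17.5 = 1
x=3: ŷ = 16 + 1.5·3 = 20.5; r = 18.5 − 20.5 = -2
x=5: ŷ = 16 + 1.5·5 = 23.5; r = 19.5 − 23.5 = -4
x=7: ŷ = 16 + 1.5·7 = 26.5; r = 29.5 − 26.5 = 3
x=9: ŷ = 16 + 1.5·9 = 29.5; r = 33.5 − 29.5 = 4
x=11: ŷ = 16 + 1.5·11 = 32.5; r = 33.5 − 32.5 = 1
x=13: ŷ = 16 + 1.5·13 = 35.5; r = 34.5 − 35.5 = -1
x=15: ŷ = 16 + 1.5·15 = 38.5; r = 36.5 − 38.5 = -2
Signs: + − − + + + − −
Runs: +×1, −×2, +×3, −×2 → 4

4 runs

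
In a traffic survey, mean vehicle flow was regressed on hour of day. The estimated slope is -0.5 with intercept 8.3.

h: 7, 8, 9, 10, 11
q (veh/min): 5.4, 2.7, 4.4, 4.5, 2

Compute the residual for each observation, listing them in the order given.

h=7: q̂ = 8.3 − 0.5·7 = 4.8; e = 5.4 − 4.8 = 0.6
h=8: q̂ = 8.3 − 0.5·8 = 4.3; e = 2.7 − 4.3 = -1.6
h=9: q̂ = 8.3 − 0.5·9 = 3.8; e = 4.4 − 3.8 = 0.6
h=10: q̂ = 8.3 − 0.5·10 = 3.3; e = 4.5 − 3.3 = 1.2
h=11: q̂ = 8.3 − 0.5·11 = 2.8; e = 2 − 2.8 = -0.8

0.6, -1.6, 0.6, 1.2, -0.8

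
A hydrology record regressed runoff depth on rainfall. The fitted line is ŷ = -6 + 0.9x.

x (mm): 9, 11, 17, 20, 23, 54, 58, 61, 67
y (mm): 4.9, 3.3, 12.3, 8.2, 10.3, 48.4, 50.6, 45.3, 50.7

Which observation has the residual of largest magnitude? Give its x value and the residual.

x=9: ŷ = -6 + 0.9·9 = 2.1; e = 4.9 − 2.1 = 2.8
x=11: ŷ = -6 + 0.9·11 = 3.9; e = 3.3 − 3.9 = -0.6
x=17: ŷ = -6 + 0.9·17 = 9.3; e = 12.3 − 9.3 = 3
x=20: ŷ = -6 + 0.9·20 = 12; e = 8.2 − 12 = -3.8
x=23: ŷ = -6 + 0.9·23 = 14.7; e = 10.3 − 14.7 = -4.4
x=54: ŷ = -6 + 0.9·54 = 42.6; e = 48.4 − 42.6 = 5.8
x=58: ŷ = -6 + 0.9·58 = 46.2; e = 50.6 − 46.2 = 4.4
x=61: ŷ = -6 + 0.9·61 = 48.9; e = 45.3 − 48.9 = -3.6
x=67: ŷ = -6 + 0.9·67 = 54.3; e = 50.7 − 54.3 = -3.6
Largest |e| is 5.8 at x = 54, residual 5.8.

x = 54, e = 5.8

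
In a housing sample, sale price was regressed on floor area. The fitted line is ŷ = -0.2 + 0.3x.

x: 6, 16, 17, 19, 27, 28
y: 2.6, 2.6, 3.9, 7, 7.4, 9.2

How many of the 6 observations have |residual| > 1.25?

x=6: ŷ = -0.2 + 0.3·6 = 1.6; r = 2.6 − 1.6 = 1
x=16: ŷ = -0.2 + 0.3·16 = 4.6; r = 2.6 − 4.6 = -2
x=17: ŷ = -0.2 + 0.3·17 = 4.9; r = 3.9 − 4.9 = -1
x=19: ŷ = -0.2 + 0.3·19 = 5.5; r = 7 − 5.5 = 1.5
x=27: ŷ = -0.2 + 0.3·27 = 7.9; r = 7.4 − 7.9 = -0.5
x=28: ŷ = -0.2 + 0.3·28 = 8.2; r = 9.2 − 8.2 = 1
|r| > 1.25: x=16 (|r|=2), x=19 (|r|=1.5) → 2

2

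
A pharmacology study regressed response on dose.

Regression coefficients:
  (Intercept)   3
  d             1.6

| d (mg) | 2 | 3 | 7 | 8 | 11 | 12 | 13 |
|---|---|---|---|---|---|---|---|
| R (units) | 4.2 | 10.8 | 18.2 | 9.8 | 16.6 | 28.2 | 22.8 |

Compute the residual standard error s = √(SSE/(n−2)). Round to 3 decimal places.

d=2: R̂ = 3 + 1.6·2 = 6.2; e = 4.2 − 6.2 = -2
d=3: R̂ = 3 + 1.6·3 = 7.8; e = 10.8 − 7.8 = 3
d=7: R̂ = 3 + 1.6·7 = 14.2; e = 18.2 − 14.2 = 4
d=8: R̂ = 3 + 1.6·8 = 15.8; e = 9.8 − 15.8 = -6
d=11: R̂ = 3 + 1.6·11 = 20.6; e = 16.6 − 20.6 = -4
d=12: R̂ = 3 + 1.6·12 = 22.2; e = 28.2 − 22.2 = 6
d=13: R̂ = 3 + 1.6·13 = 23.8; e = 22.8 − 23.8 = -1
SSE = 4 + 9 + 16 + 36 + 16 + 36 + 1 = 118
s = √(118/5) = √23.6 ≈ 4.858

s = 4.858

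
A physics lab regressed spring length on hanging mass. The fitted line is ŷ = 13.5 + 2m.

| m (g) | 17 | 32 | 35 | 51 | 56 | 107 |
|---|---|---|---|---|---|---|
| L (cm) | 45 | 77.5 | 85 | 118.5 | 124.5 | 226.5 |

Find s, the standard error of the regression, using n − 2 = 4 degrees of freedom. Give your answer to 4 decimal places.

m=17: ŷ = 13.5 + 2·17 = 47.5; r = 45 − 47.5 = -2.5
m=32: ŷ = 13.5 + 2·32 = 77.5; r = 77.5 − 77.5 = 0
m=35: ŷ = 13.5 + 2·35 = 83.5; r = 85 − 83.5 = 1.5
m=51: ŷ = 13.5 + 2·51 = 115.5; r = 118.5 − 115.5 = 3
m=56: ŷ = 13.5 + 2·56 = 125.5; r = 124.5 − 125.5 = -1
m=107: ŷ = 13.5 + 2·107 = 227.5; r = 226.5 − 227.5 = -1
SSE = 6.25 + 0 + 2.25 + 9 + 1 + 1 = 19.5
s = √(19.5/4) = √4.875 ≈ 2.2079

s = 2.2079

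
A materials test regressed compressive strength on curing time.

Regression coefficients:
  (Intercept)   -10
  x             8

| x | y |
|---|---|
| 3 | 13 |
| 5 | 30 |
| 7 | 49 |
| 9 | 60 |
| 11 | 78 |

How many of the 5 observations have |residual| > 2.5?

1

x=3: ŷ = -10 + 8·3 = 14; e = 13 − 14 = -1
x=5: ŷ = -10 + 8·5 = 30; e = 30 − 30 = 0
x=7: ŷ = -10 + 8·7 = 46; e = 49 − 46 = 3
x=9: ŷ = -10 + 8·9 = 62; e = 60 − 62 = -2
x=11: ŷ = -10 + 8·11 = 78; e = 78 − 78 = 0
|e| > 2.5: x=7 (|e|=3) → 1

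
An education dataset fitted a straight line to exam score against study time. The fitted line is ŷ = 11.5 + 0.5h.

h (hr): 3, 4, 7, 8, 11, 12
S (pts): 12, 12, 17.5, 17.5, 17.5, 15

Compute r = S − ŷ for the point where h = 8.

r = 2

ŷ = 11.5 + 0.5·8 = 15.5
r = 17.5 − 15.5 = 2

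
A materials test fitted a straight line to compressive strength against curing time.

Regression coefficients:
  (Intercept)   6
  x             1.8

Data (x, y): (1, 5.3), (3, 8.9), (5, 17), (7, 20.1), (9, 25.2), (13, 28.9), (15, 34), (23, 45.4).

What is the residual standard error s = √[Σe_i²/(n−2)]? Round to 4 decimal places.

s = 2.3452

x=1: ŷ = 6 + 1.8·1 = 7.8; e = 5.3 − 7.8 = -2.5
x=3: ŷ = 6 + 1.8·3 = 11.4; e = 8.9 − 11.4 = -2.5
x=5: ŷ = 6 + 1.8·5 = 15; e = 17 − 15 = 2
x=7: ŷ = 6 + 1.8·7 = 18.6; e = 20.1 − 18.6 = 1.5
x=9: ŷ = 6 + 1.8·9 = 22.2; e = 25.2 − 22.2 = 3
x=13: ŷ = 6 + 1.8·13 = 29.4; e = 28.9 − 29.4 = -0.5
x=15: ŷ = 6 + 1.8·15 = 33; e = 34 − 33 = 1
x=23: ŷ = 6 + 1.8·23 = 47.4; e = 45.4 − 47.4 = -2
SSE = 6.25 + 6.25 + 4 + 2.25 + 9 + 0.25 + 1 + 4 = 33
s = √(33/6) = √5.5 ≈ 2.3452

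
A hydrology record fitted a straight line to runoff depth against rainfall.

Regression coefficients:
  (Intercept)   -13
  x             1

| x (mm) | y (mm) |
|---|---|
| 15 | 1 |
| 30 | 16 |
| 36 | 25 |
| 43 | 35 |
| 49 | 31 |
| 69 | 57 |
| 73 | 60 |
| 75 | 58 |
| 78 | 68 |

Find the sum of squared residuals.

x=15: ŷ = -13 + 15 = 2; e = 1 − 2 = -1
x=30: ŷ = -13 + 30 = 17; e = 16 − 17 = -1
x=36: ŷ = -13 + 36 = 23; e = 25 − 23 = 2
x=43: ŷ = -13 + 43 = 30; e = 35 − 30 = 5
x=49: ŷ = -13 + 49 = 36; e = 31 − 36 = -5
x=69: ŷ = -13 + 69 = 56; e = 57 − 56 = 1
x=73: ŷ = -13 + 73 = 60; e = 60 − 60 = 0
x=75: ŷ = -13 + 75 = 62; e = 58 − 62 = -4
x=78: ŷ = -13 + 78 = 65; e = 68 − 65 = 3
SSE = 1 + 1 + 4 + 25 + 25 + 1 + 0 + 16 + 9 = 82

SSE = 82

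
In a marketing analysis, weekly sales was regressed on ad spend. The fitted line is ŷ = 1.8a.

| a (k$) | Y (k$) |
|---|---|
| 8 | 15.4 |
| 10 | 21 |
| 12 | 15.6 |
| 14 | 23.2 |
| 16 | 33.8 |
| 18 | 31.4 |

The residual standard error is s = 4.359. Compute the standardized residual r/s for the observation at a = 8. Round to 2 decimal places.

0.23

ŷ = 1.8·8 = 14.4
r = 15.4 − 14.4 = 1
r/s = 1 / 4.359 = 0.23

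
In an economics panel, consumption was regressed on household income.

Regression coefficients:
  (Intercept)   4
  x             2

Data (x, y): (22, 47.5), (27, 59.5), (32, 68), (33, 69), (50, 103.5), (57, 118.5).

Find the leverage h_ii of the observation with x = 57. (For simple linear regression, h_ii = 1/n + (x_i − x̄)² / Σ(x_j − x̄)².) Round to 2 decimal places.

h = 0.60

x̄ = (22 + 27 + 32 + 33 + 50 + 57)/6 = 36.8333
Σ(x − x̄)² = 220.028 + 96.6944 + 23.3611 + 14.6944 + 173.361 + 406.694 = 934.833
h = 1/6 + (20.1667)²/934.833 = 0.166667 + 0.435045 = 0.60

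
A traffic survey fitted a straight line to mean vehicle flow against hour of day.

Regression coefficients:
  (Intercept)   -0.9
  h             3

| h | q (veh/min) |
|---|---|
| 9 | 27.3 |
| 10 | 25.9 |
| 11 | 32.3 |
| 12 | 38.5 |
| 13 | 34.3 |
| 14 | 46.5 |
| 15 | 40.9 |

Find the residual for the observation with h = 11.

q̂ = -0.9 + 3·11 = 32.1
e = 32.3 − 32.1 = 0.2

e = 0.2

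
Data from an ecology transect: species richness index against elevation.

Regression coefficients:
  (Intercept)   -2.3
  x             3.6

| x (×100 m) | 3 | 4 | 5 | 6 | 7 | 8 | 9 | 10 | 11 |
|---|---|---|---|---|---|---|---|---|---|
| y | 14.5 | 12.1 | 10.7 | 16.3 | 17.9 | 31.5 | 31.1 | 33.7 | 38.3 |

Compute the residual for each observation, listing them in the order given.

6, 0, -5, -3, -5, 5, 1, 0, 1

x=3: ŷ = -2.3 + 3.6·3 = 8.5; e = 14.5 − 8.5 = 6
x=4: ŷ = -2.3 + 3.6·4 = 12.1; e = 12.1 − 12.1 = 0
x=5: ŷ = -2.3 + 3.6·5 = 15.7; e = 10.7 − 15.7 = -5
x=6: ŷ = -2.3 + 3.6·6 = 19.3; e = 16.3 − 19.3 = -3
x=7: ŷ = -2.3 + 3.6·7 = 22.9; e = 17.9 − 22.9 = -5
x=8: ŷ = -2.3 + 3.6·8 = 26.5; e = 31.5 − 26.5 = 5
x=9: ŷ = -2.3 + 3.6·9 = 30.1; e = 31.1 − 30.1 = 1
x=10: ŷ = -2.3 + 3.6·10 = 33.7; e = 33.7 − 33.7 = 0
x=11: ŷ = -2.3 + 3.6·11 = 37.3; e = 38.3 − 37.3 = 1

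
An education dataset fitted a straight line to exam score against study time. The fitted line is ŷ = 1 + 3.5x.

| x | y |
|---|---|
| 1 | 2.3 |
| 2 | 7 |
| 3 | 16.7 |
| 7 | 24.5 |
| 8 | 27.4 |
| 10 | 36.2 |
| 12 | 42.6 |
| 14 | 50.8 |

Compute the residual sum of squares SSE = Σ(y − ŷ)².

x=1: ŷ = 1 + 3.5·1 = 4.5; e = 2.3 − 4.5 = -2.2
x=2: ŷ = 1 + 3.5·2 = 8; e = 7 − 8 = -1
x=3: ŷ = 1 + 3.5·3 = 11.5; e = 16.7 − 11.5 = 5.2
x=7: ŷ = 1 + 3.5·7 = 25.5; e = 24.5 − 25.5 = -1
x=8: ŷ = 1 + 3.5·8 = 29; e = 27.4 − 29 = -1.6
x=10: ŷ = 1 + 3.5·10 = 36; e = 36.2 − 36 = 0.2
x=12: ŷ = 1 + 3.5·12 = 43; e = 42.6 − 43 = -0.4
x=14: ŷ = 1 + 3.5·14 = 50; e = 50.8 − 50 = 0.8
SSE = 4.84 + 1 + 27.04 + 1 + 2.56 + 0.04 + 0.16 + 0.64 = 37.28

SSE = 37.28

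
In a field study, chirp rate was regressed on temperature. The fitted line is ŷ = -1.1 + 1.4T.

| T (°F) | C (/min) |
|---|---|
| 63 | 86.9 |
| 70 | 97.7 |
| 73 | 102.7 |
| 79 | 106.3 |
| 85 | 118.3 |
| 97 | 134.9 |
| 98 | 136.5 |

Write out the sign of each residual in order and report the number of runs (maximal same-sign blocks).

4 runs

T=63: ŷ = -1.1 + 1.4·63 = 87.1; r = 86.9 − 87.1 = -0.2
T=70: ŷ = -1.1 + 1.4·70 = 96.9; r = 97.7 − 96.9 = 0.8
T=73: ŷ = -1.1 + 1.4·73 = 101.1; r = 102.7 − 101.1 = 1.6
T=79: ŷ = -1.1 + 1.4·79 = 109.5; r = 106.3 − 109.5 = -3.2
T=85: ŷ = -1.1 + 1.4·85 = 117.9; r = 118.3 − 117.9 = 0.4
T=97: ŷ = -1.1 + 1.4·97 = 134.7; r = 134.9 − 134.7 = 0.2
T=98: ŷ = -1.1 + 1.4·98 = 136.1; r = 136.5 − 136.1 = 0.4
Signs: − + + − + + +
Runs: −×1, +×2, −×1, +×3 → 4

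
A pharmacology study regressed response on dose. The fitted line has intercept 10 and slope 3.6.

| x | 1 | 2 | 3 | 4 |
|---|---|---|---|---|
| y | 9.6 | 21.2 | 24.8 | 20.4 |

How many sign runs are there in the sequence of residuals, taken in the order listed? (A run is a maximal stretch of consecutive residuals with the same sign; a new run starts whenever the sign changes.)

x=1: ŷ = 10 + 3.6·1 = 13.6; e = 9.6 − 13.6 = -4
x=2: ŷ = 10 + 3.6·2 = 17.2; e = 21.2 − 17.2 = 4
x=3: ŷ = 10 + 3.6·3 = 20.8; e = 24.8 − 20.8 = 4
x=4: ŷ = 10 + 3.6·4 = 24.4; e = 20.4 − 24.4 = -4
Signs: − + + −
Runs: −×1, +×2, −×1 → 3

3 runs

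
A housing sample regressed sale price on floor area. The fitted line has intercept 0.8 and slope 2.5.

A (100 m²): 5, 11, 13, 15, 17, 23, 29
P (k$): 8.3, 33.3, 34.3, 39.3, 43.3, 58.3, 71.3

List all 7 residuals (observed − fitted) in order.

A=5: ŷ = 0.8 + 2.5·5 = 13.3; e = 8.3 − 13.3 = -5
A=11: ŷ = 0.8 + 2.5·11 = 28.3; e = 33.3 − 28.3 = 5
A=13: ŷ = 0.8 + 2.5·13 = 33.3; e = 34.3 − 33.3 = 1
A=15: ŷ = 0.8 + 2.5·15 = 38.3; e = 39.3 − 38.3 = 1
A=17: ŷ = 0.8 + 2.5·17 = 43.3; e = 43.3 − 43.3 = 0
A=23: ŷ = 0.8 + 2.5·23 = 58.3; e = 58.3 − 58.3 = 0
A=29: ŷ = 0.8 + 2.5·29 = 73.3; e = 71.3 − 73.3 = -2

-5, 5, 1, 1, 0, 0, -2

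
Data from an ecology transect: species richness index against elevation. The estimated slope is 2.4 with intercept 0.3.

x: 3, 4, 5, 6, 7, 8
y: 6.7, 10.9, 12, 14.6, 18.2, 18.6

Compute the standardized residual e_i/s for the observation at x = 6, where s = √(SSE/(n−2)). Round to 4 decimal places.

x=3: ŷ = 0.3 + 2.4·3 = 7.5; e = 6.7 − 7.5 = -0.8
x=4: ŷ = 0.3 + 2.4·4 = 9.9; e = 10.9 − 9.9 = 1
x=5: ŷ = 0.3 + 2.4·5 = 12.3; e = 12 − 12.3 = -0.3
x=6: ŷ = 0.3 + 2.4·6 = 14.7; e = 14.6 − 14.7 = -0.1
x=7: ŷ = 0.3 + 2.4·7 = 17.1; e = 18.2 − 17.1 = 1.1
x=8: ŷ = 0.3 + 2.4·8 = 19.5; e = 18.6 − 19.5 = -0.9
SSE = 0.64 + 1 + 0.09 + 0.01 + 1.21 + 0.81 = 3.76
s = √(3.76/4) = 0.969536
e/s = -0.1 / 0.969536 = -0.1031

-0.1031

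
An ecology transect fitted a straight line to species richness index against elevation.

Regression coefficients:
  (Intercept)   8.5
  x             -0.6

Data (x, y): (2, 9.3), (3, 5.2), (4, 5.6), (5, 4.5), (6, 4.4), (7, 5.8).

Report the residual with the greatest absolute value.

e = 2

x=2: ŷ = 8.5 − 0.6·2 = 7.3; e = 9.3 − 7.3 = 2
x=3: ŷ = 8.5 − 0.6·3 = 6.7; e = 5.2 − 6.7 = -1.5
x=4: ŷ = 8.5 − 0.6·4 = 6.1; e = 5.6 − 6.1 = -0.5
x=5: ŷ = 8.5 − 0.6·5 = 5.5; e = 4.5 − 5.5 = -1
x=6: ŷ = 8.5 − 0.6·6 = 4.9; e = 4.4 − 4.9 = -0.5
x=7: ŷ = 8.5 − 0.6·7 = 4.3; e = 5.8 − 4.3 = 1.5
Largest |e| is 2 at x = 2, residual 2.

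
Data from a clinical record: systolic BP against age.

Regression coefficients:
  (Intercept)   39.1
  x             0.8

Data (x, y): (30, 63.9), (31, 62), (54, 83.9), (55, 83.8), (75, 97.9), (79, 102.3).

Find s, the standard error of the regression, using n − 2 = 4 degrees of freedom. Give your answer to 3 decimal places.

s = 1.478

x=30: ŷ = 39.1 + 0.8·30 = 63.1; e = 63.9 − 63.1 = 0.8
x=31: ŷ = 39.1 + 0.8·31 = 63.9; e = 62 − 63.9 = -1.9
x=54: ŷ = 39.1 + 0.8·54 = 82.3; e = 83.9 − 82.3 = 1.6
x=55: ŷ = 39.1 + 0.8·55 = 83.1; e = 83.8 − 83.1 = 0.7
x=75: ŷ = 39.1 + 0.8·75 = 99.1; e = 97.9 − 99.1 = -1.2
x=79: ŷ = 39.1 + 0.8·79 = 102.3; e = 102.3 − 102.3 = 0
SSE = 0.64 + 3.61 + 2.56 + 0.49 + 1.44 + 0 = 8.74
s = √(8.74/4) = √2.185 ≈ 1.478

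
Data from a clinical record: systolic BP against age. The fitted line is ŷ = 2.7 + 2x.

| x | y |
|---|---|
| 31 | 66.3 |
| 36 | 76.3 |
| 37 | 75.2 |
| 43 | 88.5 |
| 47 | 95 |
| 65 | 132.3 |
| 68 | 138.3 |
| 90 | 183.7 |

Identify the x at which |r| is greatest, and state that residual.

x = 47, r = -1.7

x=31: ŷ = 2.7 + 2·31 = 64.7; r = 66.3 − 64.7 = 1.6
x=36: ŷ = 2.7 + 2·36 = 74.7; r = 76.3 − 74.7 = 1.6
x=37: ŷ = 2.7 + 2·37 = 76.7; r = 75.2 − 76.7 = -1.5
x=43: ŷ = 2.7 + 2·43 = 88.7; r = 88.5 − 88.7 = -0.2
x=47: ŷ = 2.7 + 2·47 = 96.7; r = 95 − 96.7 = -1.7
x=65: ŷ = 2.7 + 2·65 = 132.7; r = 132.3 − 132.7 = -0.4
x=68: ŷ = 2.7 + 2·68 = 138.7; r = 138.3 − 138.7 = -0.4
x=90: ŷ = 2.7 + 2·90 = 182.7; r = 183.7 − 182.7 = 1
Largest |r| is 1.7 at x = 47, residual -1.7.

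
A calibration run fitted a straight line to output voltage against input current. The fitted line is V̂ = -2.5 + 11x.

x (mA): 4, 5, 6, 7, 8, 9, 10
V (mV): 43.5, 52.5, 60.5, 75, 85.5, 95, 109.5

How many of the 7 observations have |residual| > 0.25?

x=4: V̂ = -2.5 + 11·4 = 41.5; r = 43.5 − 41.5 = 2
x=5: V̂ = -2.5 + 11·5 = 52.5; r = 52.5 − 52.5 = 0
x=6: V̂ = -2.5 + 11·6 = 63.5; r = 60.5 − 63.5 = -3
x=7: V̂ = -2.5 + 11·7 = 74.5; r = 75 − 74.5 = 0.5
x=8: V̂ = -2.5 + 11·8 = 85.5; r = 85.5 − 85.5 = 0
x=9: V̂ = -2.5 + 11·9 = 96.5; r = 95 − 96.5 = -1.5
x=10: V̂ = -2.5 + 11·10 = 107.5; r = 109.5 − 107.5 = 2
|r| > 0.25: x=4 (|r|=2), x=6 (|r|=3), x=7 (|r|=0.5), x=9 (|r|=1.5), x=10 (|r|=2) → 5

5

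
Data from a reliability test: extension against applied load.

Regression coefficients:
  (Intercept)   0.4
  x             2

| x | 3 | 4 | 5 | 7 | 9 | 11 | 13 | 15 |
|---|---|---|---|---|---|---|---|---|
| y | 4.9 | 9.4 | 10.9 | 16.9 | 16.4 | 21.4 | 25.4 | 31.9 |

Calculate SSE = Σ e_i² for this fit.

SSE = 18

x=3: ŷ = 0.4 + 2·3 = 6.4; e = 4.9 − 6.4 = -1.5
x=4: ŷ = 0.4 + 2·4 = 8.4; e = 9.4 − 8.4 = 1
x=5: ŷ = 0.4 + 2·5 = 10.4; e = 10.9 − 10.4 = 0.5
x=7: ŷ = 0.4 + 2·7 = 14.4; e = 16.9 − 14.4 = 2.5
x=9: ŷ = 0.4 + 2·9 = 18.4; e = 16.4 − 18.4 = -2
x=11: ŷ = 0.4 + 2·11 = 22.4; e = 21.4 − 22.4 = -1
x=13: ŷ = 0.4 + 2·13 = 26.4; e = 25.4 − 26.4 = -1
x=15: ŷ = 0.4 + 2·15 = 30.4; e = 31.9 − 30.4 = 1.5
SSE = 2.25 + 1 + 0.25 + 6.25 + 4 + 1 + 1 + 2.25 = 18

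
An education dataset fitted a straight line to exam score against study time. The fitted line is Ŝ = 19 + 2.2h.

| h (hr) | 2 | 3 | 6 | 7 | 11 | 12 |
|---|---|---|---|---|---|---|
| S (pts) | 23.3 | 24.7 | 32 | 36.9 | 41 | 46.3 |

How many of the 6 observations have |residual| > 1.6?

h=2: Ŝ = 19 + 2.2·2 = 23.4; e = 23.3 − 23.4 = -0.1
h=3: Ŝ = 19 + 2.2·3 = 25.6; e = 24.7 − 25.6 = -0.9
h=6: Ŝ = 19 + 2.2·6 = 32.2; e = 32 − 32.2 = -0.2
h=7: Ŝ = 19 + 2.2·7 = 34.4; e = 36.9 − 34.4 = 2.5
h=11: Ŝ = 19 + 2.2·11 = 43.2; e = 41 − 43.2 = -2.2
h=12: Ŝ = 19 + 2.2·12 = 45.4; e = 46.3 − 45.4 = 0.9
|e| > 1.6: h=7 (|e|=2.5), h=11 (|e|=2.2) → 2

2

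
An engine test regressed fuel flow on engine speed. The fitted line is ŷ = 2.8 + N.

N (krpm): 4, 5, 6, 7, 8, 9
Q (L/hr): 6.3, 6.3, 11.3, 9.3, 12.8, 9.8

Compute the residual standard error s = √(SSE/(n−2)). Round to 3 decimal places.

N=4: ŷ = 2.8 + 4 = 6.8; r = 6.3 − 6.8 = -0.5
N=5: ŷ = 2.8 + 5 = 7.8; r = 6.3 − 7.8 = -1.5
N=6: ŷ = 2.8 + 6 = 8.8; r = 11.3 − 8.8 = 2.5
N=7: ŷ = 2.8 + 7 = 9.8; r = 9.3 − 9.8 = -0.5
N=8: ŷ = 2.8 + 8 = 10.8; r = 12.8 − 10.8 = 2
N=9: ŷ = 2.8 + 9 = 11.8; r = 9.8 − 11.8 = -2
SSE = 0.25 + 2.25 + 6.25 + 0.25 + 4 + 4 = 17
s = √(17/4) = √4.25 ≈ 2.062

s = 2.062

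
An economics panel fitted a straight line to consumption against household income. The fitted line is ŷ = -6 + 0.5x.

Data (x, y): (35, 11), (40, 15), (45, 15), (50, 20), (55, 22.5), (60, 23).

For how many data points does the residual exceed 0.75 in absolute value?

x=35: ŷ = -6 + 0.5·35 = 11.5; r = 11 − 11.5 = -0.5
x=40: ŷ = -6 + 0.5·40 = 14; r = 15 − 14 = 1
x=45: ŷ = -6 + 0.5·45 = 16.5; r = 15 − 16.5 = -1.5
x=50: ŷ = -6 + 0.5·50 = 19; r = 20 − 19 = 1
x=55: ŷ = -6 + 0.5·55 = 21.5; r = 22.5 − 21.5 = 1
x=60: ŷ = -6 + 0.5·60 = 24; r = 23 − 24 = -1
|r| > 0.75: x=40 (|r|=1), x=45 (|r|=1.5), x=50 (|r|=1), x=55 (|r|=1), x=60 (|r|=1) → 5

5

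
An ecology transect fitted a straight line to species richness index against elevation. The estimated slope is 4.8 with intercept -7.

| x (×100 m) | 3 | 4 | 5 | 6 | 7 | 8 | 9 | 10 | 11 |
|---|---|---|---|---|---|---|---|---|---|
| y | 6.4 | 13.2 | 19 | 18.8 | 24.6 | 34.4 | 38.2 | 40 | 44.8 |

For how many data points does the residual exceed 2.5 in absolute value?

2

x=3: ŷ = -7 + 4.8·3 = 7.4; r = 6.4 − 7.4 = -1
x=4: ŷ = -7 + 4.8·4 = 12.2; r = 13.2 − 12.2 = 1
x=5: ŷ = -7 + 4.8·5 = 17; r = 19 − 17 = 2
x=6: ŷ = -7 + 4.8·6 = 21.8; r = 18.8 − 21.8 = -3
x=7: ŷ = -7 + 4.8·7 = 26.6; r = 24.6 − 26.6 = -2
x=8: ŷ = -7 + 4.8·8 = 31.4; r = 34.4 − 31.4 = 3
x=9: ŷ = -7 + 4.8·9 = 36.2; r = 38.2 − 36.2 = 2
x=10: ŷ = -7 + 4.8·10 = 41; r = 40 − 41 = -1
x=11: ŷ = -7 + 4.8·11 = 45.8; r = 44.8 − 45.8 = -1
|r| > 2.5: x=6 (|r|=3), x=8 (|r|=3) → 2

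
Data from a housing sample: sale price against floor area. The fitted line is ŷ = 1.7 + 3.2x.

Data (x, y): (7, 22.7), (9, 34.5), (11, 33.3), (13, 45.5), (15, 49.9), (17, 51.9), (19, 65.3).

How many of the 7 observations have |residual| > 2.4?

x=7: ŷ = 1.7 + 3.2·7 = 24.1; e = 22.7 − 24.1 = -1.4
x=9: ŷ = 1.7 + 3.2·9 = 30.5; e = 34.5 − 30.5 = 4
x=11: ŷ = 1.7 + 3.2·11 = 36.9; e = 33.3 − 36.9 = -3.6
x=13: ŷ = 1.7 + 3.2·13 = 43.3; e = 45.5 − 43.3 = 2.2
x=15: ŷ = 1.7 + 3.2·15 = 49.7; e = 49.9 − 49.7 = 0.2
x=17: ŷ = 1.7 + 3.2·17 = 56.1; e = 51.9 − 56.1 = -4.2
x=19: ŷ = 1.7 + 3.2·19 = 62.5; e = 65.3 − 62.5 = 2.8
|e| > 2.4: x=9 (|e|=4), x=11 (|e|=3.6), x=17 (|e|=4.2), x=19 (|e|=2.8) → 4

4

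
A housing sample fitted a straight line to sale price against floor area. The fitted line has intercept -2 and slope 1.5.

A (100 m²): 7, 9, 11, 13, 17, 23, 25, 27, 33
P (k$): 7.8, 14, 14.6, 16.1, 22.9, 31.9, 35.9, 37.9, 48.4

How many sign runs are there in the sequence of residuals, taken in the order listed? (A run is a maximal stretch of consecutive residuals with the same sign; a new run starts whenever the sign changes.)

6 runs

A=7: ŷ = -2 + 1.5·7 = 8.5; r = 7.8 − 8.5 = -0.7
A=9: ŷ = -2 + 1.5·9 = 11.5; r = 14 − 11.5 = 2.5
A=11: ŷ = -2 + 1.5·11 = 14.5; r = 14.6 − 14.5 = 0.1
A=13: ŷ = -2 + 1.5·13 = 17.5; r = 16.1 − 17.5 = -1.4
A=17: ŷ = -2 + 1.5·17 = 23.5; r = 22.9 − 23.5 = -0.6
A=23: ŷ = -2 + 1.5·23 = 32.5; r = 31.9 − 32.5 = -0.6
A=25: ŷ = -2 + 1.5·25 = 35.5; r = 35.9 − 35.5 = 0.4
A=27: ŷ = -2 + 1.5·27 = 38.5; r = 37.9 − 38.5 = -0.6
A=33: ŷ = -2 + 1.5·33 = 47.5; r = 48.4 − 47.5 = 0.9
Signs: − + + − − − + − +
Runs: −×1, +×2, −×3, +×1, −×1, +×1 → 6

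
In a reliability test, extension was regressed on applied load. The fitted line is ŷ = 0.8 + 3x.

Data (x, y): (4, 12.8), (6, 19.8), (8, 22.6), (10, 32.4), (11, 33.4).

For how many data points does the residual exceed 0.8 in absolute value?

x=4: ŷ = 0.8 + 3·4 = 12.8; r = 12.8 − 12.8 = 0
x=6: ŷ = 0.8 + 3·6 = 18.8; r = 19.8 − 18.8 = 1
x=8: ŷ = 0.8 + 3·8 = 24.8; r = 22.6 − 24.8 = -2.2
x=10: ŷ = 0.8 + 3·10 = 30.8; r = 32.4 − 30.8 = 1.6
x=11: ŷ = 0.8 + 3·11 = 33.8; r = 33.4 − 33.8 = -0.4
|r| > 0.8: x=6 (|r|=1), x=8 (|r|=2.2), x=10 (|r|=1.6) → 3

3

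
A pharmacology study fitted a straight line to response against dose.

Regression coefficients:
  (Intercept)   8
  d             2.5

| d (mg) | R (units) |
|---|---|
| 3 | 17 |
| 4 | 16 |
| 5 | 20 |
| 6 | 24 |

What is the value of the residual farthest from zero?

e = -2

d=3: ŷ = 8 + 2.5·3 = 15.5; e = 17 − 15.5 = 1.5
d=4: ŷ = 8 + 2.5·4 = 18; e = 16 − 18 = -2
d=5: ŷ = 8 + 2.5·5 = 20.5; e = 20 − 20.5 = -0.5
d=6: ŷ = 8 + 2.5·6 = 23; e = 24 − 23 = 1
Largest |e| is 2 at d = 4, residual -2.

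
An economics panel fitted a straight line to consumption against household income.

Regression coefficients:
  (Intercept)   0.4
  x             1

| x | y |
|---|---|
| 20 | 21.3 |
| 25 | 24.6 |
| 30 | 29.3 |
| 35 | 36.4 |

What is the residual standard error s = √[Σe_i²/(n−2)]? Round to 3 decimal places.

x=20: ŷ = 0.4 + 20 = 20.4; e = 21.3 − 20.4 = 0.9
x=25: ŷ = 0.4 + 25 = 25.4; e = 24.6 − 25.4 = -0.8
x=30: ŷ = 0.4 + 30 = 30.4; e = 29.3 − 30.4 = -1.1
x=35: ŷ = 0.4 + 35 = 35.4; e = 36.4 − 35.4 = 1
SSE = 0.81 + 0.64 + 1.21 + 1 = 3.66
s = √(3.66/2) = √1.83 ≈ 1.353

s = 1.353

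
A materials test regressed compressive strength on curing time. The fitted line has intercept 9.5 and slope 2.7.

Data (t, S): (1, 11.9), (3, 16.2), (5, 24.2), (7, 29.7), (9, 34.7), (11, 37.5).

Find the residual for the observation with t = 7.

Ŝ = 9.5 + 2.7·7 = 28.4
r = 29.7 − 28.4 = 1.3

r = 1.3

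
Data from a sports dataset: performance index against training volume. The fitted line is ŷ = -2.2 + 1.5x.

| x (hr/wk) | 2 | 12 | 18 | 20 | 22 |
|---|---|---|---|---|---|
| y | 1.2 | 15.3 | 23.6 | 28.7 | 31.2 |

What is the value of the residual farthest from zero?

x=2: ŷ = -2.2 + 1.5·2 = 0.8; e = 1.2 − 0.8 = 0.4
x=12: ŷ = -2.2 + 1.5·12 = 15.8; e = 15.3 − 15.8 = -0.5
x=18: ŷ = -2.2 + 1.5·18 = 24.8; e = 23.6 − 24.8 = -1.2
x=20: ŷ = -2.2 + 1.5·20 = 27.8; e = 28.7 − 27.8 = 0.9
x=22: ŷ = -2.2 + 1.5·22 = 30.8; e = 31.2 − 30.8 = 0.4
Largest |e| is 1.2 at x = 18, residual -1.2.

e = -1.2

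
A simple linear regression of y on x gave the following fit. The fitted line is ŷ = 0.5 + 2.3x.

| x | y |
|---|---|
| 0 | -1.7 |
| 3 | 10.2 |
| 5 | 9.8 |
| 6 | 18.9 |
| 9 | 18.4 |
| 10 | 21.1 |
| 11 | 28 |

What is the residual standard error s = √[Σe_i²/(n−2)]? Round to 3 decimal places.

x=0: ŷ = 0.5 + 2.3·0 = 0.5; e = -1.7 − 0.5 = -2.2
x=3: ŷ = 0.5 + 2.3·3 = 7.4; e = 10.2 − 7.4 = 2.8
x=5: ŷ = 0.5 + 2.3·5 = 12; e = 9.8 − 12 = -2.2
x=6: ŷ = 0.5 + 2.3·6 = 14.3; e = 18.9 − 14.3 = 4.6
x=9: ŷ = 0.5 + 2.3·9 = 21.2; e = 18.4 − 21.2 = -2.8
x=10: ŷ = 0.5 + 2.3·10 = 23.5; e = 21.1 − 23.5 = -2.4
x=11: ŷ = 0.5 + 2.3·11 = 25.8; e = 28 − 25.8 = 2.2
SSE = 4.84 + 7.84 + 4.84 + 21.16 + 7.84 + 5.76 + 4.84 = 57.12
s = √(57.12/5) = √11.424 ≈ 3.380

s = 3.380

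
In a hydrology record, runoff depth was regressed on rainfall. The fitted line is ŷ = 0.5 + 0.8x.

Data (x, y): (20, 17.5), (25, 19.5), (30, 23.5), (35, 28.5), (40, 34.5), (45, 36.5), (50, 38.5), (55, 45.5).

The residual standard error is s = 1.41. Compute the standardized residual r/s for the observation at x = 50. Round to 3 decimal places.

-1.418

ŷ = 0.5 + 0.8·50 = 40.5
r = 38.5 − 40.5 = -2
r/s = -2 / 1.41 = -1.418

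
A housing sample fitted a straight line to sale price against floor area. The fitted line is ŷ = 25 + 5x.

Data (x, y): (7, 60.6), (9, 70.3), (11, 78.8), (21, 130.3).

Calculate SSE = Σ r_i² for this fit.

x=7: ŷ = 25 + 5·7 = 60; r = 60.6 − 60 = 0.6
x=9: ŷ = 25 + 5·9 = 70; r = 70.3 − 70 = 0.3
x=11: ŷ = 25 + 5·11 = 80; r = 78.8 − 80 = -1.2
x=21: ŷ = 25 + 5·21 = 130; r = 130.3 − 130 = 0.3
SSE = 0.36 + 0.09 + 1.44 + 0.09 = 1.98

SSE = 1.98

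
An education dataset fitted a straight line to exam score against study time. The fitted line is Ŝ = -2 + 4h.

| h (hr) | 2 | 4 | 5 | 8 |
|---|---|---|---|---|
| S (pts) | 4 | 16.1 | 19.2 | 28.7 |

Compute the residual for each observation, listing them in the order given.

-2, 2.1, 1.2, -1.3

h=2: Ŝ = -2 + 4·2 = 6; e = 4 − 6 = -2
h=4: Ŝ = -2 + 4·4 = 14; e = 16.1 − 14 = 2.1
h=5: Ŝ = -2 + 4·5 = 18; e = 19.2 − 18 = 1.2
h=8: Ŝ = -2 + 4·8 = 30; e = 28.7 − 30 = -1.3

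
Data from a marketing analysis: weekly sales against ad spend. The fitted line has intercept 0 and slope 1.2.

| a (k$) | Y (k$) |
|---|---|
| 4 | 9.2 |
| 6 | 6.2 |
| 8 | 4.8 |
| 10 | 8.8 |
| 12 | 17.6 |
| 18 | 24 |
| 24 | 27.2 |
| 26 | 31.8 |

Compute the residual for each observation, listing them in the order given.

a=4: Ŷ = 1.2·4 = 4.8; r = 9.2 − 4.8 = 4.4
a=6: Ŷ = 1.2·6 = 7.2; r = 6.2 − 7.2 = -1
a=8: Ŷ = 1.2·8 = 9.6; r = 4.8 − 9.6 = -4.8
a=10: Ŷ = 1.2·10 = 12; r = 8.8 − 12 = -3.2
a=12: Ŷ = 1.2·12 = 14.4; r = 17.6 − 14.4 = 3.2
a=18: Ŷ = 1.2·18 = 21.6; r = 24 − 21.6 = 2.4
a=24: Ŷ = 1.2·24 = 28.8; r = 27.2 − 28.8 = -1.6
a=26: Ŷ = 1.2·26 = 31.2; r = 31.8 − 31.2 = 0.6

4.4, -1, -4.8, -3.2, 3.2, 2.4, -1.6, 0.6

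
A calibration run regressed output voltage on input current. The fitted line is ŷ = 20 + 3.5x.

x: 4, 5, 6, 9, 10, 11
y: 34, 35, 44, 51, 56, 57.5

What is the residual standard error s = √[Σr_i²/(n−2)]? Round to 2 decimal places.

x=4: ŷ = 20 + 3.5·4 = 34; r = 34 − 34 = 0
x=5: ŷ = 20 + 3.5·5 = 37.5; r = 35 − 37.5 = -2.5
x=6: ŷ = 20 + 3.5·6 = 41; r = 44 − 41 = 3
x=9: ŷ = 20 + 3.5·9 = 51.5; r = 51 − 51.5 = -0.5
x=10: ŷ = 20 + 3.5·10 = 55; r = 56 − 55 = 1
x=11: ŷ = 20 + 3.5·11 = 58.5; r = 57.5 − 58.5 = -1
SSE = 0 + 6.25 + 9 + 0.25 + 1 + 1 = 17.5
s = √(17.5/4) = √4.375 ≈ 2.09

s = 2.09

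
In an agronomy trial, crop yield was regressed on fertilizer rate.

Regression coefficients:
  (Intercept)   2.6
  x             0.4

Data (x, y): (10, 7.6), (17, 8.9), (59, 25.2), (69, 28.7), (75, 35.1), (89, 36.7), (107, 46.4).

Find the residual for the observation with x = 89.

e = -1.5

ŷ = 2.6 + 0.4·89 = 38.2
e = 36.7 − 38.2 = -1.5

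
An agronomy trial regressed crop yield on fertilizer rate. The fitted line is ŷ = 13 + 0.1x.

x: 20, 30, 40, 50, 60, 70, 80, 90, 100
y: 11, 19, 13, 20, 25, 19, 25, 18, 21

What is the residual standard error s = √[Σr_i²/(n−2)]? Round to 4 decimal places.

s = 4.1057

x=20: ŷ = 13 + 0.1·20 = 15; r = 11 − 15 = -4
x=30: ŷ = 13 + 0.1·30 = 16; r = 19 − 16 = 3
x=40: ŷ = 13 + 0.1·40 = 17; r = 13 − 17 = -4
x=50: ŷ = 13 + 0.1·50 = 18; r = 20 − 18 = 2
x=60: ŷ = 13 + 0.1·60 = 19; r = 25 − 19 = 6
x=70: ŷ = 13 + 0.1·70 = 20; r = 19 − 20 = -1
x=80: ŷ = 13 + 0.1·80 = 21; r = 25 − 21 = 4
x=90: ŷ = 13 + 0.1·90 = 22; r = 18 − 22 = -4
x=100: ŷ = 13 + 0.1·100 = 23; r = 21 − 23 = -2
SSE = 16 + 9 + 16 + 4 + 36 + 1 + 16 + 16 + 4 = 118
s = √(118/7) = √16.8571 ≈ 4.1057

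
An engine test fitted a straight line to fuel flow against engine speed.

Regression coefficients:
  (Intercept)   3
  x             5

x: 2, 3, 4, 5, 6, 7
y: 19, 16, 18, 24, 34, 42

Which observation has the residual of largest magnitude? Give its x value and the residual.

x = 2, r = 6

x=2: ŷ = 3 + 5·2 = 13; r = 19 − 13 = 6
x=3: ŷ = 3 + 5·3 = 18; r = 16 − 18 = -2
x=4: ŷ = 3 + 5·4 = 23; r = 18 − 23 = -5
x=5: ŷ = 3 + 5·5 = 28; r = 24 − 28 = -4
x=6: ŷ = 3 + 5·6 = 33; r = 34 − 33 = 1
x=7: ŷ = 3 + 5·7 = 38; r = 42 − 38 = 4
Largest |r| is 6 at x = 2, residual 6.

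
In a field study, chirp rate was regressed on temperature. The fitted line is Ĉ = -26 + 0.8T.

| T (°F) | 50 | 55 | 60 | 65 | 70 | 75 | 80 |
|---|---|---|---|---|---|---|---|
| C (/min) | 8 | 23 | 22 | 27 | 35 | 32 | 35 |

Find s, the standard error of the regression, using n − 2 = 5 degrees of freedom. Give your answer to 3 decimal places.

s = 4.472

T=50: Ĉ = -26 + 0.8·50 = 14; r = 8 − 14 = -6
T=55: Ĉ = -26 + 0.8·55 = 18; r = 23 − 18 = 5
T=60: Ĉ = -26 + 0.8·60 = 22; r = 22 − 22 = 0
T=65: Ĉ = -26 + 0.8·65 = 26; r = 27 − 26 = 1
T=70: Ĉ = -26 + 0.8·70 = 30; r = 35 − 30 = 5
T=75: Ĉ = -26 + 0.8·75 = 34; r = 32 − 34 = -2
T=80: Ĉ = -26 + 0.8·80 = 38; r = 35 − 38 = -3
SSE = 36 + 25 + 0 + 1 + 25 + 4 + 9 = 100
s = √(100/5) = √20 ≈ 4.472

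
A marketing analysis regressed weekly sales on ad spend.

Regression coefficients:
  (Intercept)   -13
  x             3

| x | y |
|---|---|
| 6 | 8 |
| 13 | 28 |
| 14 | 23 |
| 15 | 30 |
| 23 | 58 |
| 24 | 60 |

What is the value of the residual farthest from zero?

x=6: ŷ = -13 + 3·6 = 5; r = 8 − 5 = 3
x=13: ŷ = -13 + 3·13 = 26; r = 28 − 26 = 2
x=14: ŷ = -13 + 3·14 = 29; r = 23 − 29 = -6
x=15: ŷ = -13 + 3·15 = 32; r = 30 − 32 = -2
x=23: ŷ = -13 + 3·23 = 56; r = 58 − 56 = 2
x=24: ŷ = -13 + 3·24 = 59; r = 60 − 59 = 1
Largest |r| is 6 at x = 14, residual -6.

r = -6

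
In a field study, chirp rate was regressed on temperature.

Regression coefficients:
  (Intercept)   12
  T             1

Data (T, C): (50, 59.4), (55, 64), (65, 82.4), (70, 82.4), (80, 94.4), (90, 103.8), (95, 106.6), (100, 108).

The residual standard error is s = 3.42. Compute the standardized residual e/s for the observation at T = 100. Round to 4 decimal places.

ŷ = 12 + 100 = 112
e = 108 − 112 = -4
e/s = -4 / 3.42 = -1.1696

-1.1696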